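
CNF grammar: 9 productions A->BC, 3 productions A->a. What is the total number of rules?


CNF allows two rule forms:
  A -> BC (binary): 9 rules
  A -> a (terminal): 3 rules
Total = 9 + 3 = 12

12


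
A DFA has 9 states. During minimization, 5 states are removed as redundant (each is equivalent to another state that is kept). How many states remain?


Original DFA: 9 states
Redundant states removed: 5
Minimized states = original - removed
= 9 - 5
= 4

4


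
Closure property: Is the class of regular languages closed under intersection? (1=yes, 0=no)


Regular languages are closed under all standard operations:
- Union: Yes (product construction)
- Intersection: Yes (product construction)
- Complement: Yes (swap accept/reject)
- Concatenation: Yes (NFA construction)
Operation: intersection -> Closed

1


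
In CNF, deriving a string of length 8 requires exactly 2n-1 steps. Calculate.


Chomsky Normal Form derivation:
String length n = 8
Each step either:
  - Splits a nonterminal into two (n-1 such steps)
  - Converts a nonterminal to terminal (n such steps)
Total = (n-1) + n = 2n - 1
= 2(8) - 1
= 16 - 1
= 15

15


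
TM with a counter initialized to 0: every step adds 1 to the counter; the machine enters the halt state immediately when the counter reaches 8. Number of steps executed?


Counter starts at 0. Counting sequence:
  Step 1: counter = 1
  Step 2: counter = 2
  Step 3: counter = 3
  Step 4: counter = 4
  Step 5: counter = 5
  Step 6: counter = 6
  Step 7: counter = 7
  Step 8: counter = 8
Counter reached 8 -> halt
Total steps = 8

8


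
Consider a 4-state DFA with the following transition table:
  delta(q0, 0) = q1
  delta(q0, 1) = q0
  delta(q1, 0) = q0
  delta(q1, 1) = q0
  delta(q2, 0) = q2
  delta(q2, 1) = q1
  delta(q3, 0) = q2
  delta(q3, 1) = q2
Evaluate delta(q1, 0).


Looking up transition function:
delta(q1, 0) in the table
Row: q1, Column: 0
Result: q0

q0


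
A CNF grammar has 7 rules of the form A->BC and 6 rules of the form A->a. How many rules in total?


CNF allows two rule forms:
  A -> BC (binary): 7 rules
  A -> a (terminal): 6 rules
Total = 7 + 6 = 13

13


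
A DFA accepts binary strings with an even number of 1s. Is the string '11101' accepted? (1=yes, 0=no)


DFA has 2 states: q_even (start, accept=yes) and q_odd
Processing string '11101' character by character:
  Position 0: read '1', 1-count=1 -> q_odd
  Position 1: read '1', 1-count=2 -> q_even
  Position 2: read '1', 1-count=3 -> q_odd
  Position 3: read '0', 1-count=3 -> q_odd (no change)
  Position 4: read '1', 1-count=4 -> q_even
Final state: q_even, total 1s = 4 (even); the DFA requires an even count -> accept

1


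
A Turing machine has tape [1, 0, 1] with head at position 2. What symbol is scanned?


Tape: [1, 0, 1]
Positions: 0 1 2
Values:    1 0 1
Head at position 2
tape[2] = 1

1


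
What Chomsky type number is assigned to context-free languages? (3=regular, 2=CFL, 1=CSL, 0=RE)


Chomsky hierarchy levels:
  Type 3: Regular (DFA/NFA/regex)
  Type 2: Context-free (PDA)
  Type 1: Context-sensitive
  Type 0: Recursively enumerable (TM)
'context-free' corresponds to Type 2

2


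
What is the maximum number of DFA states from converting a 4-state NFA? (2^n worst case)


NFA has 4 states
Subset construction: each DFA state = subset of NFA states
Maximum subsets = 2^4
2^4 = 16

16


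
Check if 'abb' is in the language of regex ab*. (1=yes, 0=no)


Pattern: ab*
String: 'abb'
Pattern requires: exactly one 'a' followed by zero or more 'b's
First char is 'a' -> OK
Rest 'bb': all b's? Yes
Result: 1

1


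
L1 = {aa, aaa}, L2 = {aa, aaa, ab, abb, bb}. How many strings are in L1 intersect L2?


L1 = {aa, aaa}
L2 = {aa, aaa, ab, abb, bb}
Checking each string in L1 against L2:
  'aa': in L2? Yes
  'aaa': in L2? Yes
Intersection = {aa, aaa}
|L1 ∩ L2| = 2

2


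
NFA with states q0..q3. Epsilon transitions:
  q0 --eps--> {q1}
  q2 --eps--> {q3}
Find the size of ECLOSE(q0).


Starting from q0
Initialize closure = {q0}
Follow epsilon from q0 -> add q1
Final closure: {q0, q1}
Size = 2

2


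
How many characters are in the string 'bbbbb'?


String: 'bbbbb'
Counting characters:
  'b' appears 5 time(s)
Total length = 0 + 5 = 5

5


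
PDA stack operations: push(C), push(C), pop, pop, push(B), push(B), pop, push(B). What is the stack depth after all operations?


Tracing stack operations:
  push(C) -> stack = [C], depth=1
  push(C) -> stack = [C,C], depth=2
  pop -> removed C, stack = [C], depth=1
  pop -> removed C, stack = [], depth=0
  push(B) -> stack = [B], depth=1
  push(B) -> stack = [B,B], depth=2
  pop -> removed B, stack = [B], depth=1
  push(B) -> stack = [B,B], depth=2
Final depth = 2

2


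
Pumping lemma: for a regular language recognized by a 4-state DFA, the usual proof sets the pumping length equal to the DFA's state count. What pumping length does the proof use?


Pumping lemma for regular languages (standard proof):
Take p = |Q|, the number of DFA states.
Any string of length >= |Q| passes through |Q|+1 states while reading its first |Q| symbols,
so by pigeonhole some state repeats, giving the loop that can be pumped.
Here |Q| = 4
Therefore the proof uses p = 4

4


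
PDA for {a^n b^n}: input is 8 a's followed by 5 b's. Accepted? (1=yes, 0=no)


Language requires equal numbers of a's and b's
PDA pushes for each 'a', pops for each 'b'
Number of a's = 8
Number of b's = 5
8 != 5 -> Reject

0


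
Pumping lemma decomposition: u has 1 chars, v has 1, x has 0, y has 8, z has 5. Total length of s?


|s| = |u| + |v| + |x| + |y| + |z|
= 1 + 1 + 0 + 8 + 5
= 2 + 0 + 13
= 2 + 13
= 15

15


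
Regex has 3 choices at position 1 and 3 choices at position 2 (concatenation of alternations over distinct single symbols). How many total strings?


First group: 3 alternatives
Second group: 3 alternatives
Concatenation: each choice from group 1 pairs with each from group 2
Total = 3 x 3 = 9

9


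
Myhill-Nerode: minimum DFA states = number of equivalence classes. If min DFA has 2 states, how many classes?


Myhill-Nerode theorem:
Number of equivalence classes = number of states in minimal DFA
Minimal DFA states = 2
Therefore equivalence classes = 2

2


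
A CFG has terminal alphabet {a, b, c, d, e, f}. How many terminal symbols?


Terminal symbols: a, b, c, d, e, f
Counting each: a (#1), b (#2), c (#3), d (#4), e (#5), f (#6)
Total = 6

6


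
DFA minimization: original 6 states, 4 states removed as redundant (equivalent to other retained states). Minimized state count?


Original DFA: 6 states
Redundant states removed: 4
Minimized states = original - removed
= 6 - 4
= 2

2


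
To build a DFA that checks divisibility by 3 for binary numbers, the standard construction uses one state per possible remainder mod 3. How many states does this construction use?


Divisibility by 3 is tracked via the remainder mod 3: 0, 1, ..., 2
The construction assigns one state to each remainder
Number of remainders = 3

3


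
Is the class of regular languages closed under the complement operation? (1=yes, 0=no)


Regular languages are closed under:
- Union (DFA product construction)
- Intersection (DFA product construction)
- Complement (swap accept/reject states)
- Concatenation (NFA construction)
- Kleene star (NFA construction)
complement is in this list
Therefore: closed

1


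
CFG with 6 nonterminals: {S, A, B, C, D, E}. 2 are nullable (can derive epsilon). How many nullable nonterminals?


Nonterminals: {S, A, B, C, D, E}
A nonterminal is nullable if it can derive epsilon
Counting nullable nonterminals: 2
Total nullable = 2

2


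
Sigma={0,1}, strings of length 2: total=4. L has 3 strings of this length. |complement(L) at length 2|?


Alphabet: {0,1}
String length: 2
Total strings of length 2 = 2^2 = 4
Strings in L = 3
Complement = total - |L|
= 4 - 3
= 1

1


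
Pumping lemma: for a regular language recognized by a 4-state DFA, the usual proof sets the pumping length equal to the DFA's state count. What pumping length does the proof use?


Pumping lemma for regular languages (standard proof):
Take p = |Q|, the number of DFA states.
Any string of length >= |Q| passes through |Q|+1 states while reading its first |Q| symbols,
so by pigeonhole some state repeats, giving the loop that can be pumped.
Here |Q| = 4
Therefore the proof uses p = 4

4


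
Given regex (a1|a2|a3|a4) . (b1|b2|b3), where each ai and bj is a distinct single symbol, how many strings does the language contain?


First group: 4 alternatives
Second group: 3 alternatives
Concatenation: each choice from group 1 pairs with each from group 2
Total = 4 x 3 = 12

12


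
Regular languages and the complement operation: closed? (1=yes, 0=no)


Regular languages are closed under all standard operations:
- Union: Yes (product construction)
- Intersection: Yes (product construction)
- Complement: Yes (swap accept/reject)
- Concatenation: Yes (NFA construction)
Operation: complement -> Closed

1


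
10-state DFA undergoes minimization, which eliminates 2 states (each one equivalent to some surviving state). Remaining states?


Original DFA: 10 states
Redundant states removed: 2
Minimized states = original - removed
= 10 - 2
= 8

8


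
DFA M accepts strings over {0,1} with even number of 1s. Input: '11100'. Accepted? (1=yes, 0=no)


DFA has 2 states: q_even (start, accept=yes) and q_odd
Processing string '11100' character by character:
  Position 0: read '1', 1-count=1 -> q_odd
  Position 1: read '1', 1-count=2 -> q_even
  Position 2: read '1', 1-count=3 -> q_odd
  Position 3: read '0', 1-count=3 -> q_odd (no change)
  Position 4: read '0', 1-count=3 -> q_odd (no change)
Final state: q_odd, total 1s = 3 (odd); the DFA requires an even count -> reject

0


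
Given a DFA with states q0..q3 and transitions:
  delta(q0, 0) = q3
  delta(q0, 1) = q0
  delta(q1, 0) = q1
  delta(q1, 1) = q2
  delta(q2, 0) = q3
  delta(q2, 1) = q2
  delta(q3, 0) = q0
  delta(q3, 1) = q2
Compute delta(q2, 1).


Looking up transition function:
delta(q2, 1) in the table
Row: q2, Column: 1
Result: q2

q2


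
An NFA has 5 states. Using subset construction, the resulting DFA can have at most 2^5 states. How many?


NFA has 5 states
Subset construction: each DFA state = subset of NFA states
Maximum subsets = 2^5
2^5 = 32

32


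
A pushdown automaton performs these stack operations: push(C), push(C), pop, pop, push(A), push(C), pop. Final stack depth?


Tracing stack operations:
  push(C) -> stack = [C], depth=1
  push(C) -> stack = [C,C], depth=2
  pop -> removed C, stack = [C], depth=1
  pop -> removed C, stack = [], depth=0
  push(A) -> stack = [A], depth=1
  push(C) -> stack = [A,C], depth=2
  pop -> removed C, stack = [A], depth=1
Final depth = 1

1


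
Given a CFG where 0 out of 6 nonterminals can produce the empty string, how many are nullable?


Nonterminals: {S, A, B, C, D, E}
A nonterminal is nullable if it can derive epsilon
Counting nullable nonterminals: 0
Total nullable = 0

0


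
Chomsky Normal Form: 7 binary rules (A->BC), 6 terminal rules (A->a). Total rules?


CNF allows two rule forms:
  A -> BC (binary): 7 rules
  A -> a (terminal): 6 rules
Total = 7 + 6 = 13

13


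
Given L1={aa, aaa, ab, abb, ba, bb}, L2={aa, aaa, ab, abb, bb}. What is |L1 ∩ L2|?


L1 = {aa, aaa, ab, abb, ba, bb}
L2 = {aa, aaa, ab, abb, bb}
Checking each string in L1 against L2:
  'aa': in L2? Yes
  'aaa': in L2? Yes
  'ab': in L2? Yes
  'abb': in L2? Yes
  'ba': in L2? No
  'bb': in L2? Yes
Intersection = {aa, aaa, ab, abb, bb}
|L1 ∩ L2| = 5

5


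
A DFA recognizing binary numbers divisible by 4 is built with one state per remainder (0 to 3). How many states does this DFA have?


Divisibility by 4 is tracked via the remainder mod 4: 0, 1, ..., 3
The construction assigns one state to each remainder
Number of remainders = 4

4


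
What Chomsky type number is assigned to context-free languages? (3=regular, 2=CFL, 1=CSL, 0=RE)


Chomsky hierarchy levels:
  Type 3: Regular (DFA/NFA/regex)
  Type 2: Context-free (PDA)
  Type 1: Context-sensitive
  Type 0: Recursively enumerable (TM)
'context-free' corresponds to Type 2

2


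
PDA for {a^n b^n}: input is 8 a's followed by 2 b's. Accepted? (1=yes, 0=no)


Language requires equal numbers of a's and b's
PDA pushes for each 'a', pops for each 'b'
Number of a's = 8
Number of b's = 2
8 != 2 -> Reject

0


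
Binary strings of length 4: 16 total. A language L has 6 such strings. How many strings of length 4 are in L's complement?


Alphabet: {0,1}
String length: 4
Total strings of length 4 = 2^4 = 16
Strings in L = 6
Complement = total - |L|
= 16 - 6
= 10

10


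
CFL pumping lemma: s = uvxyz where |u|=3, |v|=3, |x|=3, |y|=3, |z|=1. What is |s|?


|s| = |u| + |v| + |x| + |y| + |z|
= 3 + 3 + 3 + 3 + 1
= 6 + 3 + 4
= 9 + 4
= 13

13


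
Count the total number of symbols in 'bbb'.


String: 'bbb'
Counting characters:
  'b' appears 3 time(s)
Total length = 0 + 3 = 3

3


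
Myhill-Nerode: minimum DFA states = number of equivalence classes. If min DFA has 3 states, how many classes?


Myhill-Nerode theorem:
Number of equivalence classes = number of states in minimal DFA
Minimal DFA states = 3
Therefore equivalence classes = 3

3


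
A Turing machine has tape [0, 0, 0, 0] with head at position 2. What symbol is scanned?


Tape: [0, 0, 0, 0]
Positions: 0 1 2 3
Values:    0 0 0 0
Head at position 2
tape[2] = 0

0


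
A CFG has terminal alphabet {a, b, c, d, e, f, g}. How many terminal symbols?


Terminal symbols: a, b, c, d, e, f, g
Counting each: a (#1), b (#2), c (#3), d (#4), e (#5), f (#6), g (#7)
Total = 7

7


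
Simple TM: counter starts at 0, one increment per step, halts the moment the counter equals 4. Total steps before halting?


Counter starts at 0. Counting sequence:
  Step 1: counter = 1
  Step 2: counter = 2
  Step 3: counter = 3
  Step 4: counter = 4
Counter reached 4 -> halt
Total steps = 4

4


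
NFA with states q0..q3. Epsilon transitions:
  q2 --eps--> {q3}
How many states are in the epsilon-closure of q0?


Starting from q0
Initialize closure = {q0}
q0 has no outgoing epsilon transitions -> nothing to add
Final closure: {q0}
Size = 1

1


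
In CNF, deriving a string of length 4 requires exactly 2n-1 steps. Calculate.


Chomsky Normal Form derivation:
String length n = 4
Each step either:
  - Splits a nonterminal into two (n-1 such steps)
  - Converts a nonterminal to terminal (n such steps)
Total = (n-1) + n = 2n - 1
= 2(4) - 1
= 8 - 1
= 7

7


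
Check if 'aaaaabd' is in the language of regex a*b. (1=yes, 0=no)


Pattern: a*b
String: 'aaaaabd'
Pattern requires: zero or more 'a's followed by exactly one 'b'
Found 5 leading 'a's
Remaining: 'bd'
Remaining is not 'b' -> no match
Result: 0

0


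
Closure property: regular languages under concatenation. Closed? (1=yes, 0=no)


Regular languages are closed under:
- Union (DFA product construction)
- Intersection (DFA product construction)
- Complement (swap accept/reject states)
- Concatenation (NFA construction)
- Kleene star (NFA construction)
concatenation is in this list
Therefore: closed

1


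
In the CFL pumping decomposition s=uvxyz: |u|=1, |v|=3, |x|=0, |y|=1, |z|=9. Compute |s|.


|s| = |u| + |v| + |x| + |y| + |z|
= 1 + 3 + 0 + 1 + 9
= 4 + 0 + 10
= 4 + 10
= 14

14


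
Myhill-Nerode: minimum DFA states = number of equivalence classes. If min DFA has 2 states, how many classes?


Myhill-Nerode theorem:
Number of equivalence classes = number of states in minimal DFA
Minimal DFA states = 2
Therefore equivalence classes = 2

2


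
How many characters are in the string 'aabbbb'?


String: 'aabbbb'
Counting characters:
  'a' appears 2 time(s)
  'b' appears 4 time(s)
Total length = 2 + 4 = 6

6


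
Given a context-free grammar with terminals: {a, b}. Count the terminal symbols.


Terminal symbols: a, b
Counting each: a (#1), b (#2)
Total = 2

2


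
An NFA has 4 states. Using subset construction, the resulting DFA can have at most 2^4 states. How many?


NFA has 4 states
Subset construction: each DFA state = subset of NFA states
Maximum subsets = 2^4
2^4 = 16

16


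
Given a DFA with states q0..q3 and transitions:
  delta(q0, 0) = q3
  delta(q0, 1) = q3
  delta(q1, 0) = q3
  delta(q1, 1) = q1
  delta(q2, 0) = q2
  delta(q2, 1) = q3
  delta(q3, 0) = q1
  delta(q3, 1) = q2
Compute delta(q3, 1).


Looking up transition function:
delta(q3, 1) in the table
Row: q3, Column: 1
Result: q2

q2


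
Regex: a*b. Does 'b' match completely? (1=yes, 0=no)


Pattern: a*b
String: 'b'
Pattern requires: zero or more 'a's followed by exactly one 'b'
Found 0 leading 'a's
Remaining: 'b'
Remaining is exactly 'b' -> match
Result: 1

1


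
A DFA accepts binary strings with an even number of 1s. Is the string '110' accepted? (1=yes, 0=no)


DFA has 2 states: q_even (start, accept=yes) and q_odd
Processing string '110' character by character:
  Position 0: read '1', 1-count=1 -> q_odd
  Position 1: read '1', 1-count=2 -> q_even
  Position 2: read '0', 1-count=2 -> q_even (no change)
Final state: q_even, total 1s = 2 (even); the DFA requires an even count -> accept

1


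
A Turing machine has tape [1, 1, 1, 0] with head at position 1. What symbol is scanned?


Tape: [1, 1, 1, 0]
Positions: 0 1 2 3
Values:    1 1 1 0
Head at position 1
tape[1] = 1

1


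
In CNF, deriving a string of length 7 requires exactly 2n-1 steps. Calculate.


Chomsky Normal Form derivation:
String length n = 7
Each step either:
  - Splits a nonterminal into two (n-1 such steps)
  - Converts a nonterminal to terminal (n such steps)
Total = (n-1) + n = 2n - 1
= 2(7) - 1
= 14 - 1
= 13

13


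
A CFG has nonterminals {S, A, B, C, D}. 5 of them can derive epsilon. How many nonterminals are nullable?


Nonterminals: {S, A, B, C, D}
A nonterminal is nullable if it can derive epsilon
Counting nullable nonterminals: 5
Total nullable = 5

5


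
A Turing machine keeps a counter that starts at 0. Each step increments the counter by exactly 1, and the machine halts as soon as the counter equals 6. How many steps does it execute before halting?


Counter starts at 0. Counting sequence:
  Step 1: counter = 1
  Step 2: counter = 2
  Step 3: counter = 3
  Step 4: counter = 4
  Step 5: counter = 5
  Step 6: counter = 6
Counter reached 6 -> halt
Total steps = 6

6


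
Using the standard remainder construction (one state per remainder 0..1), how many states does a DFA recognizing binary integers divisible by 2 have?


Divisibility by 2 is tracked via the remainder mod 2: 0, 1, ..., 1
The construction assigns one state to each remainder
Number of remainders = 2

2


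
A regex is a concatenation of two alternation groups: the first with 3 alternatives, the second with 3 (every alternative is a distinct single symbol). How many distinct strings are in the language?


First group: 3 alternatives
Second group: 3 alternatives
Concatenation: each choice from group 1 pairs with each from group 2
Total = 3 x 3 = 9

9


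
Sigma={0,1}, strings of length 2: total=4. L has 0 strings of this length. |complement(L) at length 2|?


Alphabet: {0,1}
String length: 2
Total strings of length 2 = 2^2 = 4
Strings in L = 0
Complement = total - |L|
= 4 - 0
= 4

4


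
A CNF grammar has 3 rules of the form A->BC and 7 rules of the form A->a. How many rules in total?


CNF allows two rule forms:
  A -> BC (binary): 3 rules
  A -> a (terminal): 7 rules
Total = 3 + 7 = 10

10


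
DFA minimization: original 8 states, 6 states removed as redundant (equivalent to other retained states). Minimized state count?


Original DFA: 8 states
Redundant states removed: 6
Minimized states = original - removed
= 8 - 6
= 2

2


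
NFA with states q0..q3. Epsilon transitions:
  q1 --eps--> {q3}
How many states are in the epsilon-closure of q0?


Starting from q0
Initialize closure = {q0}
q0 has no outgoing epsilon transitions -> nothing to add
Final closure: {q0}
Size = 1

1


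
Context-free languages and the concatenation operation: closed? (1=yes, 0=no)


CFL closure properties:
  Closed under: union, concatenation, Kleene star
  NOT closed under: intersection, complement
Operation 'concatenation' is in closed list -> Yes (closed)

1


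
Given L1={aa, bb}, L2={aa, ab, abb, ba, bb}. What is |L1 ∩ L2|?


L1 = {aa, bb}
L2 = {aa, ab, abb, ba, bb}
Checking each string in L1 against L2:
  'aa': in L2? Yes
  'bb': in L2? Yes
Intersection = {aa, bb}
|L1 ∩ L2| = 2

2


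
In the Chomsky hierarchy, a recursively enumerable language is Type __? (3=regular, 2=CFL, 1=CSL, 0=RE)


Chomsky hierarchy levels:
  Type 3: Regular (DFA/NFA/regex)
  Type 2: Context-free (PDA)
  Type 1: Context-sensitive
  Type 0: Recursively enumerable (TM)
'recursively enumerable' corresponds to Type 0

0


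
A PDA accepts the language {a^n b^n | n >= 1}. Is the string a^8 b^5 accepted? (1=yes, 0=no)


Language requires equal numbers of a's and b's
PDA pushes for each 'a', pops for each 'b'
Number of a's = 8
Number of b's = 5
8 != 5 -> Reject

0


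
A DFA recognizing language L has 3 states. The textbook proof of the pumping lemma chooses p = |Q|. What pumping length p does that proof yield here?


Pumping lemma for regular languages (standard proof):
Take p = |Q|, the number of DFA states.
Any string of length >= |Q| passes through |Q|+1 states while reading its first |Q| symbols,
so by pigeonhole some state repeats, giving the loop that can be pumped.
Here |Q| = 3
Therefore the proof uses p = 3

3


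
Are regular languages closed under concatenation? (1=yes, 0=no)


Regular languages are closed under:
- Union (DFA product construction)
- Intersection (DFA product construction)
- Complement (swap accept/reject states)
- Concatenation (NFA construction)
- Kleene star (NFA construction)
concatenation is in this list
Therefore: closed

1


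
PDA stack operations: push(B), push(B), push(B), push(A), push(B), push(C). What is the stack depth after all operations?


Tracing stack operations:
  push(B) -> stack = [B], depth=1
  push(B) -> stack = [B,B], depth=2
  push(B) -> stack = [B,B,B], depth=3
  push(A) -> stack = [B,B,B,A], depth=4
  push(B) -> stack = [B,B,B,A,B], depth=5
  push(C) -> stack = [B,B,B,A,B,C], depth=6
Final depth = 6

6


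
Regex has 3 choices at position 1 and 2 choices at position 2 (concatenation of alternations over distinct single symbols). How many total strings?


First group: 3 alternatives
Second group: 2 alternatives
Concatenation: each choice from group 1 pairs with each from group 2
Total = 3 x 2 = 6

6


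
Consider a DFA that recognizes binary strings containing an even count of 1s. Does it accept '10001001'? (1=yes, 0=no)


DFA has 2 states: q_even (start, accept=yes) and q_odd
Processing string '10001001' character by character:
  Position 0: read '1', 1-count=1 -> q_odd
  Position 1: read '0', 1-count=1 -> q_odd (no change)
  Position 2: read '0', 1-count=1 -> q_odd (no change)
  Position 3: read '0', 1-count=1 -> q_odd (no change)
  Position 4: read '1', 1-count=2 -> q_even
  Position 5: read '0', 1-count=2 -> q_even (no change)
  Position 6: read '0', 1-count=2 -> q_even (no change)
  Position 7: read '1', 1-count=3 -> q_odd
Final state: q_odd, total 1s = 3 (odd); the DFA requires an even count -> reject

0


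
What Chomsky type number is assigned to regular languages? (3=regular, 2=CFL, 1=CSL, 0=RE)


Chomsky hierarchy levels:
  Type 3: Regular (DFA/NFA/regex)
  Type 2: Context-free (PDA)
  Type 1: Context-sensitive
  Type 0: Recursively enumerable (TM)
'regular' corresponds to Type 3

3


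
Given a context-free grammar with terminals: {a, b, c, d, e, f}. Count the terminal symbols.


Terminal symbols: a, b, c, d, e, f
Counting each: a (#1), b (#2), c (#3), d (#4), e (#5), f (#6)
Total = 6

6


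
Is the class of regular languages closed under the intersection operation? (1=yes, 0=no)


Regular languages are closed under:
- Union (DFA product construction)
- Intersection (DFA product construction)
- Complement (swap accept/reject states)
- Concatenation (NFA construction)
- Kleene star (NFA construction)
intersection is in this list
Therefore: closed

1


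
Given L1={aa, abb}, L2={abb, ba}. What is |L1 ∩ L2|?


L1 = {aa, abb}
L2 = {abb, ba}
Checking each string in L1 against L2:
  'aa': in L2? No
  'abb': in L2? Yes
Intersection = {abb}
|L1 ∩ L2| = 1

1


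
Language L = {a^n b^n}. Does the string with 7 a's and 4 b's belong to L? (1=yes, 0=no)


Language requires equal numbers of a's and b's
PDA pushes for each 'a', pops for each 'b'
Number of a's = 7
Number of b's = 4
7 != 4 -> Reject

0


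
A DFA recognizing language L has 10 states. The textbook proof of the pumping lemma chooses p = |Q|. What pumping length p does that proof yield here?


Pumping lemma for regular languages (standard proof):
Take p = |Q|, the number of DFA states.
Any string of length >= |Q| passes through |Q|+1 states while reading its first |Q| symbols,
so by pigeonhole some state repeats, giving the loop that can be pumped.
Here |Q| = 10
Therefore the proof uses p = 10

10


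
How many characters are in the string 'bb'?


String: 'bb'
Counting characters:
  'b' appears 2 time(s)
Total length = 0 + 2 = 2

2


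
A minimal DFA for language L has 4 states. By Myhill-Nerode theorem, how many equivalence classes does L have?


Myhill-Nerode theorem:
Number of equivalence classes = number of states in minimal DFA
Minimal DFA states = 4
Therefore equivalence classes = 4

4


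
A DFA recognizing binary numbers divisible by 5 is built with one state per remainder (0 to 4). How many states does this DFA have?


Divisibility by 5 is tracked via the remainder mod 5: 0, 1, ..., 4
The construction assigns one state to each remainder
Number of remainders = 5

5


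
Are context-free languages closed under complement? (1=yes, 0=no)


CFL closure properties:
  Closed under: union, concatenation, Kleene star
  NOT closed under: intersection, complement
Operation 'complement' is in not-closed list -> No (not closed)

0


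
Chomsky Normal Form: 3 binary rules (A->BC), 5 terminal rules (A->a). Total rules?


CNF allows two rule forms:
  A -> BC (binary): 3 rules
  A -> a (terminal): 5 rules
Total = 3 + 5 = 8

8


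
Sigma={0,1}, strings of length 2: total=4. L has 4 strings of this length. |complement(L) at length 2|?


Alphabet: {0,1}
String length: 2
Total strings of length 2 = 2^2 = 4
Strings in L = 4
Complement = total - |L|
= 4 - 4
= 0

0


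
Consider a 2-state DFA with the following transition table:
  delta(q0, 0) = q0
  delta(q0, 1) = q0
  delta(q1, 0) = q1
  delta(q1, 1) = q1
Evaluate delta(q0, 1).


Looking up transition function:
delta(q0, 1) in the table
Row: q0, Column: 1
Result: q0

q0


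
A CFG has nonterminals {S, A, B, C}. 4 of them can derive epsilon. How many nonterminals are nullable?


Nonterminals: {S, A, B, C}
A nonterminal is nullable if it can derive epsilon
Counting nullable nonterminals: 4
Total nullable = 4

4


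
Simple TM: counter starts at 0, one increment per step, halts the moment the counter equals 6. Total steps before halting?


Counter starts at 0. Counting sequence:
  Step 1: counter = 1
  Step 2: counter = 2
  Step 3: counter = 3
  Step 4: counter = 4
  Step 5: counter = 5
  Step 6: counter = 6
Counter reached 6 -> halt
Total steps = 6

6


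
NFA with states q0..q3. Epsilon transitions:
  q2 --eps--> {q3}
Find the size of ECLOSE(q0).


Starting from q0
Initialize closure = {q0}
q0 has no outgoing epsilon transitions -> nothing to add
Final closure: {q0}
Size = 1

1


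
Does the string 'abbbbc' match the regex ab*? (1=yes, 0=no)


Pattern: ab*
String: 'abbbbc'
Pattern requires: exactly one 'a' followed by zero or more 'b's
First char is 'a' -> OK
Rest 'bbbbc': all b's? No
Result: 0

0


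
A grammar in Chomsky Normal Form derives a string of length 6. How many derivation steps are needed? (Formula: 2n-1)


Chomsky Normal Form derivation:
String length n = 6
Each step either:
  - Splits a nonterminal into two (n-1 such steps)
  - Converts a nonterminal to terminal (n such steps)
Total = (n-1) + n = 2n - 1
= 2(6) - 1
= 12 - 1
= 11

11


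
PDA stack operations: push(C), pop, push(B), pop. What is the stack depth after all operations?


Tracing stack operations:
  push(C) -> stack = [C], depth=1
  pop -> removed C, stack = [], depth=0
  push(B) -> stack = [B], depth=1
  pop -> removed B, stack = [], depth=0
Final depth = 0

0


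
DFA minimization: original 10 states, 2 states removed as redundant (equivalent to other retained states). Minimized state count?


Original DFA: 10 states
Redundant states removed: 2
Minimized states = original - removed
= 10 - 2
= 8

8


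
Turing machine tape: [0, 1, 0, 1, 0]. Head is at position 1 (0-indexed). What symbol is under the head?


Tape: [0, 1, 0, 1, 0]
Positions: 0 1 2 3 4
Values:    0 1 0 1 0
Head at position 1
tape[1] = 1

1


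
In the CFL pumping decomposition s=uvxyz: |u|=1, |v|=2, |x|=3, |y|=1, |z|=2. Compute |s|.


|s| = |u| + |v| + |x| + |y| + |z|
= 1 + 2 + 3 + 1 + 2
= 3 + 3 + 3
= 6 + 3
= 9

9


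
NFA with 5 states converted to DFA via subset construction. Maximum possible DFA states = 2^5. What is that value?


NFA has 5 states
Subset construction: each DFA state = subset of NFA states
Maximum subsets = 2^5
2^5 = 32

32


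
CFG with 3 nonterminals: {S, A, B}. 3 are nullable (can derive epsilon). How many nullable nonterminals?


Nonterminals: {S, A, B}
A nonterminal is nullable if it can derive epsilon
Counting nullable nonterminals: 3
Total nullable = 3

3


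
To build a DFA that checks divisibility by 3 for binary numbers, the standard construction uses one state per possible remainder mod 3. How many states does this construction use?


Divisibility by 3 is tracked via the remainder mod 3: 0, 1, ..., 2
The construction assigns one state to each remainder
Number of remainders = 3

3


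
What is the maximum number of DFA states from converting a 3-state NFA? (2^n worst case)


NFA has 3 states
Subset construction: each DFA state = subset of NFA states
Maximum subsets = 2^3
2^3 = 8

8


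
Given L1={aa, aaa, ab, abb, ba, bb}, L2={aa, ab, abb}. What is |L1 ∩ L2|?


L1 = {aa, aaa, ab, abb, ba, bb}
L2 = {aa, ab, abb}
Checking each string in L1 against L2:
  'aa': in L2? Yes
  'aaa': in L2? No
  'ab': in L2? Yes
  'abb': in L2? Yes
  'ba': in L2? No
  'bb': in L2? No
Intersection = {aa, ab, abb}
|L1 ∩ L2| = 3

3


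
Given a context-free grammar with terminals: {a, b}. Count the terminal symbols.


Terminal symbols: a, b
Counting each: a (#1), b (#2)
Total = 2

2


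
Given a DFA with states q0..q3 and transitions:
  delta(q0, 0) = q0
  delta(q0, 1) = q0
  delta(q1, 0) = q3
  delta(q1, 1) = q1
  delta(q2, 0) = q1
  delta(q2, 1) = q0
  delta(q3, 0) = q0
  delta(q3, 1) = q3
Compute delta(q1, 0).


Looking up transition function:
delta(q1, 0) in the table
Row: q1, Column: 0
Result: q3

q3


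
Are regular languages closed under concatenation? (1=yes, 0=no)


Regular languages are closed under all standard operations:
- Union: Yes (product construction)
- Intersection: Yes (product construction)
- Complement: Yes (swap accept/reject)
- Concatenation: Yes (NFA construction)
Operation: concatenation -> Closed

1


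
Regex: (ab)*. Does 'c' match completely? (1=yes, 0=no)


Pattern: (ab)*
String: 'c'
Pattern requires: zero or more repetitions of 'ab'
Length 1 is odd -> cannot be (ab)* -> no match
Result: 0

0


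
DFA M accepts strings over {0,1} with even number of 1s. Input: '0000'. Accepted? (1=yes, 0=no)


DFA has 2 states: q_even (start, accept=yes) and q_odd
Processing string '0000' character by character:
  Position 0: read '0', 1-count=0 -> q_even (no change)
  Position 1: read '0', 1-count=0 -> q_even (no change)
  Position 2: read '0', 1-count=0 -> q_even (no change)
  Position 3: read '0', 1-count=0 -> q_even (no change)
Final state: q_even, total 1s = 0 (even); the DFA requires an even count -> accept

1


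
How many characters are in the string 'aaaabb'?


String: 'aaaabb'
Counting characters:
  'a' appears 4 time(s)
  'b' appears 2 time(s)
Total length = 4 + 2 = 6

6


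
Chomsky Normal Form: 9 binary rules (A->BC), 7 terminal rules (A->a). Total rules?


CNF allows two rule forms:
  A -> BC (binary): 9 rules
  A -> a (terminal): 7 rules
Total = 9 + 7 = 16

16


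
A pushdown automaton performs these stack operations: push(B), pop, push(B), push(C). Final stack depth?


Tracing stack operations:
  push(B) -> stack = [B], depth=1
  pop -> removed B, stack = [], depth=0
  push(B) -> stack = [B], depth=1
  push(C) -> stack = [B,C], depth=2
Final depth = 2

2


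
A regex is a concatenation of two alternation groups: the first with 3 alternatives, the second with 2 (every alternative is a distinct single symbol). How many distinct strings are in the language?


First group: 3 alternatives
Second group: 2 alternatives
Concatenation: each choice from group 1 pairs with each from group 2
Total = 3 x 2 = 6

6


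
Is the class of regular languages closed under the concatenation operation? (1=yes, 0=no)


Regular languages are closed under:
- Union (DFA product construction)
- Intersection (DFA product construction)
- Complement (swap accept/reject states)
- Concatenation (NFA construction)
- Kleene star (NFA construction)
concatenation is in this list
Therefore: closed

1


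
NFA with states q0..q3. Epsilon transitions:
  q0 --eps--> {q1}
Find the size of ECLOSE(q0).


Starting from q0
Initialize closure = {q0}
Follow epsilon from q0 -> add q1
Final closure: {q0, q1}
Size = 2

2


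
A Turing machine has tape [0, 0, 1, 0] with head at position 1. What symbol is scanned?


Tape: [0, 0, 1, 0]
Positions: 0 1 2 3
Values:    0 0 1 0
Head at position 1
tape[1] = 0

0


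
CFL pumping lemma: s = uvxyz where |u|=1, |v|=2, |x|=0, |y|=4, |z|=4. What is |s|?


|s| = |u| + |v| + |x| + |y| + |z|
= 1 + 2 + 0 + 4 + 4
= 3 + 0 + 8
= 3 + 8
= 11

11


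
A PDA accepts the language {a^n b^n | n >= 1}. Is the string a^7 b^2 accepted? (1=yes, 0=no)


Language requires equal numbers of a's and b's
PDA pushes for each 'a', pops for each 'b'
Number of a's = 7
Number of b's = 2
7 != 2 -> Reject

0


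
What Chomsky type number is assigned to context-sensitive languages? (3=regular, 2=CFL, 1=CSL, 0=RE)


Chomsky hierarchy levels:
  Type 3: Regular (DFA/NFA/regex)
  Type 2: Context-free (PDA)
  Type 1: Context-sensitive
  Type 0: Recursively enumerable (TM)
'context-sensitive' corresponds to Type 1

1


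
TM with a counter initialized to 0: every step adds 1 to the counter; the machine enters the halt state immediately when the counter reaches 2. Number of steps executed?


Counter starts at 0. Counting sequence:
  Step 1: counter = 1
  Step 2: counter = 2
Counter reached 2 -> halt
Total steps = 2

2


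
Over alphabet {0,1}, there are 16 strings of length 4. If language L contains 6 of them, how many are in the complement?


Alphabet: {0,1}
String length: 4
Total strings of length 4 = 2^4 = 16
Strings in L = 6
Complement = total - |L|
= 16 - 6
= 10

10


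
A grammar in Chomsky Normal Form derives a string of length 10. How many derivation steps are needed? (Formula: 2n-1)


Chomsky Normal Form derivation:
String length n = 10
Each step either:
  - Splits a nonterminal into two (n-1 such steps)
  - Converts a nonterminal to terminal (n such steps)
Total = (n-1) + n = 2n - 1
= 2(10) - 1
= 20 - 1
= 19

19


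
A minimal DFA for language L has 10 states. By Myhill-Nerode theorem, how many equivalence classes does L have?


Myhill-Nerode theorem:
Number of equivalence classes = number of states in minimal DFA
Minimal DFA states = 10
Therefore equivalence classes = 10

10


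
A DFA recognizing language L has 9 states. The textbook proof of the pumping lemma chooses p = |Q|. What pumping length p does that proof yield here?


Pumping lemma for regular languages (standard proof):
Take p = |Q|, the number of DFA states.
Any string of length >= |Q| passes through |Q|+1 states while reading its first |Q| symbols,
so by pigeonhole some state repeats, giving the loop that can be pumped.
Here |Q| = 9
Therefore the proof uses p = 9

9


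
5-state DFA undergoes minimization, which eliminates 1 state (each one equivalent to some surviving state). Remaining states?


Original DFA: 5 states
Redundant states removed: 1
Minimized states = original - removed
= 5 - 1
= 4

4


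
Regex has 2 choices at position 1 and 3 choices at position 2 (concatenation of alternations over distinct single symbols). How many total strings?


First group: 2 alternatives
Second group: 3 alternatives
Concatenation: each choice from group 1 pairs with each from group 2
Total = 2 x 3 = 6

6


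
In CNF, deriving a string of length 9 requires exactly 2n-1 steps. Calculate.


Chomsky Normal Form derivation:
String length n = 9
Each step either:
  - Splits a nonterminal into two (n-1 such steps)
  - Converts a nonterminal to terminal (n such steps)
Total = (n-1) + n = 2n - 1
= 2(9) - 1
= 18 - 1
= 17

17


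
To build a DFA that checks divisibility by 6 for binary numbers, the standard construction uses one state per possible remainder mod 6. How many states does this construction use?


Divisibility by 6 is tracked via the remainder mod 6: 0, 1, ..., 5
The construction assigns one state to each remainder
Number of remainders = 6

6


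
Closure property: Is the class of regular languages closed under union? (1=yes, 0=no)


Regular languages are closed under all standard operations:
- Union: Yes (product construction)
- Intersection: Yes (product construction)
- Complement: Yes (swap accept/reject)
- Concatenation: Yes (NFA construction)
Operation: union -> Closed

1


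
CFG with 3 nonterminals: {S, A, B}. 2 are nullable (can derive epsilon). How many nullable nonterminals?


Nonterminals: {S, A, B}
A nonterminal is nullable if it can derive epsilon
Counting nullable nonterminals: 2
Total nullable = 2

2


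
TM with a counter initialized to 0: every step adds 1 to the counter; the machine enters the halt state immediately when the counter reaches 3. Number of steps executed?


Counter starts at 0. Counting sequence:
  Step 1: counter = 1
  Step 2: counter = 2
  Step 3: counter = 3
Counter reached 3 -> halt
Total steps = 3

3


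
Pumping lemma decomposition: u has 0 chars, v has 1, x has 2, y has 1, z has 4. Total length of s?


|s| = |u| + |v| + |x| + |y| + |z|
= 0 + 1 + 2 + 1 + 4
= 1 + 2 + 5
= 3 + 5
= 8

8


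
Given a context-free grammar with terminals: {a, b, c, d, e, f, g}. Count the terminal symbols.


Terminal symbols: a, b, c, d, e, f, g
Counting each: a (#1), b (#2), c (#3), d (#4), e (#5), f (#6), g (#7)
Total = 7

7


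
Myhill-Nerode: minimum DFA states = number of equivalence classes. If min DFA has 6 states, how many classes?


Myhill-Nerode theorem:
Number of equivalence classes = number of states in minimal DFA
Minimal DFA states = 6
Therefore equivalence classes = 6

6


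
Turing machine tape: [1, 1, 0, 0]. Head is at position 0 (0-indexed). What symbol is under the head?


Tape: [1, 1, 0, 0]
Positions: 0 1 2 3
Values:    1 1 0 0
Head at position 0
tape[0] = 1

1


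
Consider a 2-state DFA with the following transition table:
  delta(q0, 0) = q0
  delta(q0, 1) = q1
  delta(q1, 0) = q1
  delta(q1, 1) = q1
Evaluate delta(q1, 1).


Looking up transition function:
delta(q1, 1) in the table
Row: q1, Column: 1
Result: q1

q1


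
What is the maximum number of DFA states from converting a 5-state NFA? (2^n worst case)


NFA has 5 states
Subset construction: each DFA state = subset of NFA states
Maximum subsets = 2^5
2^5 = 32

32
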